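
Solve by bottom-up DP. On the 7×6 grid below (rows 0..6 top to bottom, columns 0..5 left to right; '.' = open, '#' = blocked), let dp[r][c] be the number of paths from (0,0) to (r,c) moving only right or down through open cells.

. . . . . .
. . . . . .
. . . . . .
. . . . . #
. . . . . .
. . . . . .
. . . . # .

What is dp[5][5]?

r\c   0   1   2   3   4   5
  0   1   1   1   1   1   1
  1   1   2   3   4   5   6
  2   1   3   6  10  15  21
  3   1   4  10  20  35   0
  4   1   5  15  35  70  70
  5   1   6  21  56 126 196
  6   1   7  28  84   0 196

196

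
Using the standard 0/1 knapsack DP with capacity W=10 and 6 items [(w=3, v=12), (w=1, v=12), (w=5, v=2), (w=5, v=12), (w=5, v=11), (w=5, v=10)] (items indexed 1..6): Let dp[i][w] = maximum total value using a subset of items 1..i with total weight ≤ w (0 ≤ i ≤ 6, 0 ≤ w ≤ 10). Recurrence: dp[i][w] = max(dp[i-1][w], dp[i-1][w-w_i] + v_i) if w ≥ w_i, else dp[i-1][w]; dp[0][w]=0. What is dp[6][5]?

i\w   0   1   2   3   4   5   6   7   8   9  10
  0   0   0   0   0   0   0   0   0   0   0   0
  1   0   0   0  12  12  12  12  12  12  12  12
  2   0  12  12  12  24  24  24  24  24  24  24
  3   0  12  12  12  24  24  24  24  24  26  26
  4   0  12  12  12  24  24  24  24  24  36  36
  5   0  12  12  12  24  24  24  24  24  36  36
  6   0  12  12  12  24  24  24  24  24  36  36

24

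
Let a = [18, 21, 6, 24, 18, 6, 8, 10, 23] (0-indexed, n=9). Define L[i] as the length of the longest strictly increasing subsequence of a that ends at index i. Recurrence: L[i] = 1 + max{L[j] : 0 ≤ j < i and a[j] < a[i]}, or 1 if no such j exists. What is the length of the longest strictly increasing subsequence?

4

   i    0    1    2    3    4    5    6    7    8
a[i]   18   21    6   24   18    6    8   10   23
L[i]    1    2    1    3    2    1    2    3    4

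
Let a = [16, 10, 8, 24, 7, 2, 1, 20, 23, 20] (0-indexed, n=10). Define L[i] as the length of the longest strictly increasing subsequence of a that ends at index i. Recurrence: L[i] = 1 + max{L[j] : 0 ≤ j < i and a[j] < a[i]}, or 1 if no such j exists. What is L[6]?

1

   i    0    1    2    3    4    5    6    7    8    9
a[i]   16   10    8   24    7    2    1   20   23   20
L[i]    1    1    1    2    1    1    1    2    3    2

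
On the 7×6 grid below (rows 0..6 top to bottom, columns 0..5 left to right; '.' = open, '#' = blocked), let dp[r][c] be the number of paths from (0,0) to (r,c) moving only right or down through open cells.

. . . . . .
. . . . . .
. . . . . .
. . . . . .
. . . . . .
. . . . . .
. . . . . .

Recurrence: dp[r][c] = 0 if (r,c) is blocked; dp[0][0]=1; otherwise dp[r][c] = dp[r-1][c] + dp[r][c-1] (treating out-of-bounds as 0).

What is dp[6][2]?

r\c   0   1   2   3   4   5
  0   1   1   1   1   1   1
  1   1   2   3   4   5   6
  2   1   3   6  10  15  21
  3   1   4  10  20  35  56
  4   1   5  15  35  70 126
  5   1   6  21  56 126 252
  6   1   7  28  84 210 462

28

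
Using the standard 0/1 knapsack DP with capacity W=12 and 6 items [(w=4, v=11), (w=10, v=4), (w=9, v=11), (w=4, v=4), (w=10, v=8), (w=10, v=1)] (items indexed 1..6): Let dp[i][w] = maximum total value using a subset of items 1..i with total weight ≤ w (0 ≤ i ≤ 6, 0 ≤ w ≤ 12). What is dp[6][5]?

i\w   0   1   2   3   4   5   6   7   8   9  10  11  12
  0   0   0   0   0   0   0   0   0   0   0   0   0   0
  1   0   0   0   0  11  11  11  11  11  11  11  11  11
  2   0   0   0   0  11  11  11  11  11  11  11  11  11
  3   0   0   0   0  11  11  11  11  11  11  11  11  11
  4   0   0   0   0  11  11  11  11  15  15  15  15  15
  5   0   0   0   0  11  11  11  11  15  15  15  15  15
  6   0   0   0   0  11  11  11  11  15  15  15  15  15

11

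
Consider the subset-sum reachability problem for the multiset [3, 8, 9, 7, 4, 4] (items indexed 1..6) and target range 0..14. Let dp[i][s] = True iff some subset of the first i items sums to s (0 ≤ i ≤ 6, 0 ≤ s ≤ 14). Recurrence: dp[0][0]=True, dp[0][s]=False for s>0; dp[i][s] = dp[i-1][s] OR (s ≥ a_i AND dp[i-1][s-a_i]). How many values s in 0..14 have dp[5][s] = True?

11

i\s   0   1   2   3   4   5   6   7   8   9  10  11  12  13  14
  0   T   F   F   F   F   F   F   F   F   F   F   F   F   F   F
  1   T   F   F   T   F   F   F   F   F   F   F   F   F   F   F
  2   T   F   F   T   F   F   F   F   T   F   F   T   F   F   F
  3   T   F   F   T   F   F   F   F   T   T   F   T   T   F   F
  4   T   F   F   T   F   F   F   T   T   T   T   T   T   F   F
  5   T   F   F   T   T   F   F   T   T   T   T   T   T   T   T
  6   T   F   F   T   T   F   F   T   T   T   T   T   T   T   T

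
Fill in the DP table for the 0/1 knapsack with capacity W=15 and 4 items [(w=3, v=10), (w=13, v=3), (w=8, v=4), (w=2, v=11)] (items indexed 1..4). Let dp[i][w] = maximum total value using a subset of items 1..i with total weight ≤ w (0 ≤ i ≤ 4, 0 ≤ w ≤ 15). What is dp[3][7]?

i\w   0   1   2   3   4   5   6   7   8   9  10  11  12  13  14  15
  0   0   0   0   0   0   0   0   0   0   0   0   0   0   0   0   0
  1   0   0   0  10  10  10  10  10  10  10  10  10  10  10  10  10
  2   0   0   0  10  10  10  10  10  10  10  10  10  10  10  10  10
  3   0   0   0  10  10  10  10  10  10  10  10  14  14  14  14  14
  4   0   0  11  11  11  21  21  21  21  21  21  21  21  25  25  25

10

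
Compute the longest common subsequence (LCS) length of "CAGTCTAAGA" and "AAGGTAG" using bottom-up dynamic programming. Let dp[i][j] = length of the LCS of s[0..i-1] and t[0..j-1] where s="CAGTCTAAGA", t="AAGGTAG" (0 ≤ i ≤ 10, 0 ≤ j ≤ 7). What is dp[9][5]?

3

   ''  A  A  G  G  T  A  G
''  0  0  0  0  0  0  0  0
 C  0  0  0  0  0  0  0  0
 A  0  1  1  1  1  1  1  1
 G  0  1  1  2  2  2  2  2
 T  0  1  1  2  2  3  3  3
 C  0  1  1  2  2  3  3  3
 T  0  1  1  2  2  3  3  3
 A  0  1  2  2  2  3  4  4
 A  0  1  2  2  2  3  4  4
 G  0  1  2  3  3  3  4  5
 A  0  1  2  3  3  3  4  5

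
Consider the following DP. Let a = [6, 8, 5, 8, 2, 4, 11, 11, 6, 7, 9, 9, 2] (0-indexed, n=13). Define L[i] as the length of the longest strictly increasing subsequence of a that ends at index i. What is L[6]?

   i    0    1    2    3    4    5    6    7    8    9   10   11   12
a[i]    6    8    5    8    2    4   11   11    6    7    9    9    2
L[i]    1    2    1    2    1    2    3    3    3    4    5    5    1

3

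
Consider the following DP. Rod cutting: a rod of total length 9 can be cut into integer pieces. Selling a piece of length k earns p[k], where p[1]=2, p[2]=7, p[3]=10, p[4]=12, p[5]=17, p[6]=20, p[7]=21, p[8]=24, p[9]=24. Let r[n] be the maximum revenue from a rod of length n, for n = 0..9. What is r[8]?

   n    0    1    2    3    4    5    6    7    8    9
r[n]    0    2    7   10   14   17   21   24   28   31

28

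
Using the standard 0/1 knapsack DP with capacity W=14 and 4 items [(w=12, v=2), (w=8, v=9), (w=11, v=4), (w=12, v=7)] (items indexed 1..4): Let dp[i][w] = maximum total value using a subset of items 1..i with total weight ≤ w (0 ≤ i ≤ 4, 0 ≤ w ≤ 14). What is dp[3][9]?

9

i\w   0   1   2   3   4   5   6   7   8   9  10  11  12  13  14
  0   0   0   0   0   0   0   0   0   0   0   0   0   0   0   0
  1   0   0   0   0   0   0   0   0   0   0   0   0   2   2   2
  2   0   0   0   0   0   0   0   0   9   9   9   9   9   9   9
  3   0   0   0   0   0   0   0   0   9   9   9   9   9   9   9
  4   0   0   0   0   0   0   0   0   9   9   9   9   9   9   9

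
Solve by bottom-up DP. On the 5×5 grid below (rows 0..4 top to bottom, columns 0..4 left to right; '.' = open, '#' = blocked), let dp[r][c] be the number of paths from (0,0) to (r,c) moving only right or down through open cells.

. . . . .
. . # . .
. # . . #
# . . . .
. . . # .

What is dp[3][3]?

1

r\c   0   1   2   3   4
  0   1   1   1   1   1
  1   1   2   0   1   2
  2   1   0   0   1   0
  3   0   0   0   1   1
  4   0   0   0   0   1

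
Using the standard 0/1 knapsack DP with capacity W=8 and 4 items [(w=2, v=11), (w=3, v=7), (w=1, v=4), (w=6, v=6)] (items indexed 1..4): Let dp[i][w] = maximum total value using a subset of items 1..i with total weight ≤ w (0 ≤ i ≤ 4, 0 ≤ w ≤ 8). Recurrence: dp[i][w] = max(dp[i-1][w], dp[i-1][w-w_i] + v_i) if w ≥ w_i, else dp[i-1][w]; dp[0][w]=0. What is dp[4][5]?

18

i\w   0   1   2   3   4   5   6   7   8
  0   0   0   0   0   0   0   0   0   0
  1   0   0  11  11  11  11  11  11  11
  2   0   0  11  11  11  18  18  18  18
  3   0   4  11  15  15  18  22  22  22
  4   0   4  11  15  15  18  22  22  22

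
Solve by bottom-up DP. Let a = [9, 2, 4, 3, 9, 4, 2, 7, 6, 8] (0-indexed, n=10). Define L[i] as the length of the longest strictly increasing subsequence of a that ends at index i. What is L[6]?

   i    0    1    2    3    4    5    6    7    8    9
a[i]    9    2    4    3    9    4    2    7    6    8
L[i]    1    1    2    2    3    3    1    4    4    5

1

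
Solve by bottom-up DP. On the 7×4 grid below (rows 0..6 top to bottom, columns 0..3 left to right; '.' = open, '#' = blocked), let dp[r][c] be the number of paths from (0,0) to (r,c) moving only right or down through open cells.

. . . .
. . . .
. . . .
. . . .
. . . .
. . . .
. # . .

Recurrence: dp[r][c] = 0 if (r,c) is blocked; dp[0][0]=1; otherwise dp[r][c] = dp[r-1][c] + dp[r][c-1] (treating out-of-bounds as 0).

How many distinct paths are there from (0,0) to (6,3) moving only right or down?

77

r\c   0   1   2   3
  0   1   1   1   1
  1   1   2   3   4
  2   1   3   6  10
  3   1   4  10  20
  4   1   5  15  35
  5   1   6  21  56
  6   1   0  21  77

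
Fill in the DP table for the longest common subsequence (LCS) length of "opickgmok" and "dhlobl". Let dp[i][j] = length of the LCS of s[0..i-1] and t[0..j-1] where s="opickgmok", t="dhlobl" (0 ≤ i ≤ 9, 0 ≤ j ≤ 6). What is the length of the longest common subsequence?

1

   ''  d  h  l  o  b  l
''  0  0  0  0  0  0  0
 o  0  0  0  0  1  1  1
 p  0  0  0  0  1  1  1
 i  0  0  0  0  1  1  1
 c  0  0  0  0  1  1  1
 k  0  0  0  0  1  1  1
 g  0  0  0  0  1  1  1
 m  0  0  0  0  1  1  1
 o  0  0  0  0  1  1  1
 k  0  0  0  0  1  1  1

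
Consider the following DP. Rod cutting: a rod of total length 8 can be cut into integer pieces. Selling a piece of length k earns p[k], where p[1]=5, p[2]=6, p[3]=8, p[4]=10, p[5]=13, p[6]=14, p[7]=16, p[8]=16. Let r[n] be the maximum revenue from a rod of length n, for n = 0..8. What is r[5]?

25

   n    0    1    2    3    4    5    6    7    8
r[n]    0    5   10   15   20   25   30   35   40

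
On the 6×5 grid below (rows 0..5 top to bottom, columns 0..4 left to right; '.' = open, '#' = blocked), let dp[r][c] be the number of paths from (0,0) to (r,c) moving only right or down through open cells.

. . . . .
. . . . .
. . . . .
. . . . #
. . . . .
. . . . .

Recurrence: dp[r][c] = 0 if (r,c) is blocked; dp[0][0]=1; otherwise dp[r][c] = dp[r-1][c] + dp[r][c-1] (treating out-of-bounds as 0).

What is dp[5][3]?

56

r\c   0   1   2   3   4
  0   1   1   1   1   1
  1   1   2   3   4   5
  2   1   3   6  10  15
  3   1   4  10  20   0
  4   1   5  15  35  35
  5   1   6  21  56  91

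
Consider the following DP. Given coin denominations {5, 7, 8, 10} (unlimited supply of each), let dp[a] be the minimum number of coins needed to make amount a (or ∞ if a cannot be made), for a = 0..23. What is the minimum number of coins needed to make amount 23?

3

 a  0  1  2  3  4  5  6  7  8  9 10 11 12 13 14 15 16 17 18 19 20 21 22 23
dp  0  -  -  -  -  1  -  1  1  -  1  -  2  2  2  2  2  2  2  3  2  3  3  3
(- denotes ∞ / unreachable)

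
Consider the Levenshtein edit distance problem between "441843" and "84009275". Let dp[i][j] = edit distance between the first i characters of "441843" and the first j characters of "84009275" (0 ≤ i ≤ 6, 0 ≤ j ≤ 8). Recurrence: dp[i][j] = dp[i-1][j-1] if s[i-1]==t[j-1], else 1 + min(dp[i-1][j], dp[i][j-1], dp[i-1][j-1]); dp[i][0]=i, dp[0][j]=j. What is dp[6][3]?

4

   ''  8  4  0  0  9  2  7  5
''  0  1  2  3  4  5  6  7  8
 4  1  1  1  2  3  4  5  6  7
 4  2  2  1  2  3  4  5  6  7
 1  3  3  2  2  3  4  5  6  7
 8  4  3  3  3  3  4  5  6  7
 4  5  4  3  4  4  4  5  6  7
 3  6  5  4  4  5  5  5  6  7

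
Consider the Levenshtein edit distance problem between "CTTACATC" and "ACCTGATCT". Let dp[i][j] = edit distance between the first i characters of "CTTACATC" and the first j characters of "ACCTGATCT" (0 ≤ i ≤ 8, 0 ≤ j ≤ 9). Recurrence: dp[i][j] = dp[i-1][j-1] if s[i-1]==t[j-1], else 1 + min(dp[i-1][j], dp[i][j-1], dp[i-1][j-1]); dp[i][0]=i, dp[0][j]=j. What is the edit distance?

   ''  A  C  C  T  G  A  T  C  T
''  0  1  2  3  4  5  6  7  8  9
 C  1  1  1  2  3  4  5  6  7  8
 T  2  2  2  2  2  3  4  5  6  7
 T  3  3  3  3  2  3  4  4  5  6
 A  4  3  4  4  3  3  3  4  5  6
 C  5  4  3  4  4  4  4  4  4  5
 A  6  5  4  4  5  5  4  5  5  5
 T  7  6  5  5  4  5  5  4  5  5
 C  8  7  6  5  5  5  6  5  4  5

5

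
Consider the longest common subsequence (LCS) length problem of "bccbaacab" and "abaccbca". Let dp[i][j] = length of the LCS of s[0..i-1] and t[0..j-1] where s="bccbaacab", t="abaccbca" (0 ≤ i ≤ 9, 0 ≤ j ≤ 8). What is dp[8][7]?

5

   ''  a  b  a  c  c  b  c  a
''  0  0  0  0  0  0  0  0  0
 b  0  0  1  1  1  1  1  1  1
 c  0  0  1  1  2  2  2  2  2
 c  0  0  1  1  2  3  3  3  3
 b  0  0  1  1  2  3  4  4  4
 a  0  1  1  2  2  3  4  4  5
 a  0  1  1  2  2  3  4  4  5
 c  0  1  1  2  3  3  4  5  5
 a  0  1  1  2  3  3  4  5  6
 b  0  1  2  2  3  3  4  5  6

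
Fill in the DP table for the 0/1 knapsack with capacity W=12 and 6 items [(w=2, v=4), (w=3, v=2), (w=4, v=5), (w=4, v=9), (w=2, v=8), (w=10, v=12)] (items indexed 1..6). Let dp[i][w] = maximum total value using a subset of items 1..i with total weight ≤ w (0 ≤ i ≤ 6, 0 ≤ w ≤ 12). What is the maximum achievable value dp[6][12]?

i\w   0   1   2   3   4   5   6   7   8   9  10  11  12
  0   0   0   0   0   0   0   0   0   0   0   0   0   0
  1   0   0   4   4   4   4   4   4   4   4   4   4   4
  2   0   0   4   4   4   6   6   6   6   6   6   6   6
  3   0   0   4   4   5   6   9   9   9  11  11  11  11
  4   0   0   4   4   9   9  13  13  14  15  18  18  18
  5   0   0   8   8  12  12  17  17  21  21  22  23  26
  6   0   0   8   8  12  12  17  17  21  21  22  23  26

26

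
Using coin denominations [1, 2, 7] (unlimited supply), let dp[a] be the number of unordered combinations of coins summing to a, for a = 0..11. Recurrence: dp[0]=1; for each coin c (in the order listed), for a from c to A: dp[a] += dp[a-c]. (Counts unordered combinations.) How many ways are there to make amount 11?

9

after  coin     0     1     2     3     4     5     6     7     8     9    10    11
          1     1     1     1     1     1     1     1     1     1     1     1     1
          2     1     1     2     2     3     3     4     4     5     5     6     6
          7     1     1     2     2     3     3     4     5     6     7     8     9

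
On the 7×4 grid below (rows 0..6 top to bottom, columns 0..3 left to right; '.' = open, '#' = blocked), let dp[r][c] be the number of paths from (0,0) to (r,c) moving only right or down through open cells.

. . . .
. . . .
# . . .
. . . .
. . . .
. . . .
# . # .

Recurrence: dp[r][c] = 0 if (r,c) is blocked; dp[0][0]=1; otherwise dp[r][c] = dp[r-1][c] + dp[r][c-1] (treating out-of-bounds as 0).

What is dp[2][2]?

5

r\c   0   1   2   3
  0   1   1   1   1
  1   1   2   3   4
  2   0   2   5   9
  3   0   2   7  16
  4   0   2   9  25
  5   0   2  11  36
  6   0   2   0  36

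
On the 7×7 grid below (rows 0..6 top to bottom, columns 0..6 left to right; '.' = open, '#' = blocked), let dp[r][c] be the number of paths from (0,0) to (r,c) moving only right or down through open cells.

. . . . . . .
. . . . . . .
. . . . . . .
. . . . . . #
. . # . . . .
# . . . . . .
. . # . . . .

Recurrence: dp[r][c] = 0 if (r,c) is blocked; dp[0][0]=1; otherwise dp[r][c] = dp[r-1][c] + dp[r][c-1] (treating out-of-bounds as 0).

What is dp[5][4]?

r\c   0   1   2   3   4   5   6
  0   1   1   1   1   1   1   1
  1   1   2   3   4   5   6   7
  2   1   3   6  10  15  21  28
  3   1   4  10  20  35  56   0
  4   1   5   0  20  55 111 111
  5   0   5   5  25  80 191 302
  6   0   5   0  25 105 296 598

80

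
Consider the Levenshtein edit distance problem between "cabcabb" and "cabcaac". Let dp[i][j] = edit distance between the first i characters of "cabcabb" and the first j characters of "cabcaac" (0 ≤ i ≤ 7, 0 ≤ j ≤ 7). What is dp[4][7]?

   ''  c  a  b  c  a  a  c
''  0  1  2  3  4  5  6  7
 c  1  0  1  2  3  4  5  6
 a  2  1  0  1  2  3  4  5
 b  3  2  1  0  1  2  3  4
 c  4  3  2  1  0  1  2  3
 a  5  4  3  2  1  0  1  2
 b  6  5  4  3  2  1  1  2
 b  7  6  5  4  3  2  2  2

3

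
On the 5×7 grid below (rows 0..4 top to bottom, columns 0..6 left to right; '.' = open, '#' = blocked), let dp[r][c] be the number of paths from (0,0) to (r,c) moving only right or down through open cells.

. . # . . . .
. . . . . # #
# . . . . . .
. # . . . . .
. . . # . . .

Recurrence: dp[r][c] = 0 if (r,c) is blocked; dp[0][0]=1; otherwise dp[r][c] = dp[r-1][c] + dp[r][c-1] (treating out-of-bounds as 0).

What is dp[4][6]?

78

r\c   0   1   2   3   4   5   6
  0   1   1   0   0   0   0   0
  1   1   2   2   2   2   0   0
  2   0   2   4   6   8   8   8
  3   0   0   4  10  18  26  34
  4   0   0   4   0  18  44  78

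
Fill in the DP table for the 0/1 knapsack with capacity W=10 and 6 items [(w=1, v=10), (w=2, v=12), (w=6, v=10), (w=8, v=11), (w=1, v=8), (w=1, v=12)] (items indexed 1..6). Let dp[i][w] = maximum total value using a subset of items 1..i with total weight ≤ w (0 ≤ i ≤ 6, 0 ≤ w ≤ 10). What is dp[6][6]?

i\w   0   1   2   3   4   5   6   7   8   9  10
  0   0   0   0   0   0   0   0   0   0   0   0
  1   0  10  10  10  10  10  10  10  10  10  10
  2   0  10  12  22  22  22  22  22  22  22  22
  3   0  10  12  22  22  22  22  22  22  32  32
  4   0  10  12  22  22  22  22  22  22  32  32
  5   0  10  18  22  30  30  30  30  30  32  40
  6   0  12  22  30  34  42  42  42  42  42  44

42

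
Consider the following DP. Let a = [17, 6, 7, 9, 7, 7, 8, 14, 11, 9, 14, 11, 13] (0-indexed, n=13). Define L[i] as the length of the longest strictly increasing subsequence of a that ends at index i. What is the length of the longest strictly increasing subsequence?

   i    0    1    2    3    4    5    6    7    8    9   10   11   12
a[i]   17    6    7    9    7    7    8   14   11    9   14   11   13
L[i]    1    1    2    3    2    2    3    4    4    4    5    5    6

6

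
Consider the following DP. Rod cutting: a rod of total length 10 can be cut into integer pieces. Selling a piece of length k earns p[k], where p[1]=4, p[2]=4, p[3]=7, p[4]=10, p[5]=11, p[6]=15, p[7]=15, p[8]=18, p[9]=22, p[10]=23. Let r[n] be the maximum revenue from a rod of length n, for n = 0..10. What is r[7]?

   n    0    1    2    3    4    5    6    7    8    9   10
r[n]    0    4    8   12   16   20   24   28   32   36   40

28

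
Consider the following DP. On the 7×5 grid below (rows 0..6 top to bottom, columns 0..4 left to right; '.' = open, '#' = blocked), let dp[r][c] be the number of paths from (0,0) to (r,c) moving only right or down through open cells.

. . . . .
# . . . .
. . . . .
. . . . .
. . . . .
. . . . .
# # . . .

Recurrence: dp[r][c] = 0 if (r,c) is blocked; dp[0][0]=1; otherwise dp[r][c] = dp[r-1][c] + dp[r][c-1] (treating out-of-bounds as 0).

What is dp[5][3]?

21

r\c   0   1   2   3   4
  0   1   1   1   1   1
  1   0   1   2   3   4
  2   0   1   3   6  10
  3   0   1   4  10  20
  4   0   1   5  15  35
  5   0   1   6  21  56
  6   0   0   6  27  83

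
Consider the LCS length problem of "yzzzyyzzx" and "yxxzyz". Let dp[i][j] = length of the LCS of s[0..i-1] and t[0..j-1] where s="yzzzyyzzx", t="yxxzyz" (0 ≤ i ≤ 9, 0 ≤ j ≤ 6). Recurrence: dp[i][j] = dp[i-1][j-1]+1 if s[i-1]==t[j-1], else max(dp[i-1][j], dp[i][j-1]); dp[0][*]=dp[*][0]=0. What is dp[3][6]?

   ''  y  x  x  z  y  z
''  0  0  0  0  0  0  0
 y  0  1  1  1  1  1  1
 z  0  1  1  1  2  2  2
 z  0  1  1  1  2  2  3
 z  0  1  1  1  2  2  3
 y  0  1  1  1  2  3  3
 y  0  1  1  1  2  3  3
 z  0  1  1  1  2  3  4
 z  0  1  1  1  2  3  4
 x  0  1  2  2  2  3  4

3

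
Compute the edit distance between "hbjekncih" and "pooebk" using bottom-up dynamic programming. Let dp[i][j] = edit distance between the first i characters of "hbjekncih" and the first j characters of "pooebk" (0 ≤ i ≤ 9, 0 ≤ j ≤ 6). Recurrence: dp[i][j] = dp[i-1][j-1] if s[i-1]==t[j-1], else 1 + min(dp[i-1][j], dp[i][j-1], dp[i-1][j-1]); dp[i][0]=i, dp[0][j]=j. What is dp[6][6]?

5

   ''  p  o  o  e  b  k
''  0  1  2  3  4  5  6
 h  1  1  2  3  4  5  6
 b  2  2  2  3  4  4  5
 j  3  3  3  3  4  5  5
 e  4  4  4  4  3  4  5
 k  5  5  5  5  4  4  4
 n  6  6  6  6  5  5  5
 c  7  7  7  7  6  6  6
 i  8  8  8  8  7  7  7
 h  9  9  9  9  8  8  8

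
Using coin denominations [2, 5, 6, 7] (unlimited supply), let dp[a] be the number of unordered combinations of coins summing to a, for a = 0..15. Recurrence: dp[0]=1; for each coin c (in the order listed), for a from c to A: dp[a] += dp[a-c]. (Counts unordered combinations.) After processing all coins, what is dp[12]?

5

after  coin     0     1     2     3     4     5     6     7     8     9    10    11    12    13    14    15
          2     1     0     1     0     1     0     1     0     1     0     1     0     1     0     1     0
          5     1     0     1     0     1     1     1     1     1     1     2     1     2     1     2     2
          6     1     0     1     0     1     1     2     1     2     1     3     2     4     2     4     3
          7     1     0     1     0     1     1     2     2     2     2     3     3     5     4     6     5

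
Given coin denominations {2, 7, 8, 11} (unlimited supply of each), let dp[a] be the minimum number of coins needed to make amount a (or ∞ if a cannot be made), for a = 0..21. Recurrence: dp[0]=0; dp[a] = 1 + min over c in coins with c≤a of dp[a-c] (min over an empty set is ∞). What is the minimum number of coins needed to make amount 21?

3

 a  0  1  2  3  4  5  6  7  8  9 10 11 12 13 14 15 16 17 18 19 20 21
dp  0  -  1  -  2  -  3  1  1  2  2  1  3  2  2  2  2  3  2  2  3  3
(- denotes ∞ / unreachable)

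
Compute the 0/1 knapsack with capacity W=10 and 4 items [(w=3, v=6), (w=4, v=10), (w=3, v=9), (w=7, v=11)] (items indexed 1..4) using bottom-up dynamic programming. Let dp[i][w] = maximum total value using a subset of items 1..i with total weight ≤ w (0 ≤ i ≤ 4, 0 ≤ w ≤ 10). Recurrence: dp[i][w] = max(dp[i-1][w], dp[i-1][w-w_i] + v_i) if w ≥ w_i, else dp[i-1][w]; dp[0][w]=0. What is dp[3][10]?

25

i\w   0   1   2   3   4   5   6   7   8   9  10
  0   0   0   0   0   0   0   0   0   0   0   0
  1   0   0   0   6   6   6   6   6   6   6   6
  2   0   0   0   6  10  10  10  16  16  16  16
  3   0   0   0   9  10  10  15  19  19  19  25
  4   0   0   0   9  10  10  15  19  19  19  25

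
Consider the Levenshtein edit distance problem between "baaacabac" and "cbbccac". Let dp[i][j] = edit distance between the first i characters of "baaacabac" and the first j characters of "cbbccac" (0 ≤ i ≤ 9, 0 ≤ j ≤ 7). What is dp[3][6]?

   ''  c  b  b  c  c  a  c
''  0  1  2  3  4  5  6  7
 b  1  1  1  2  3  4  5  6
 a  2  2  2  2  3  4  4  5
 a  3  3  3  3  3  4  4  5
 a  4  4  4  4  4  4  4  5
 c  5  4  5  5  4  4  5  4
 a  6  5  5  6  5  5  4  5
 b  7  6  5  5  6  6  5  5
 a  8  7  6  6  6  7  6  6
 c  9  8  7  7  6  6  7  6

4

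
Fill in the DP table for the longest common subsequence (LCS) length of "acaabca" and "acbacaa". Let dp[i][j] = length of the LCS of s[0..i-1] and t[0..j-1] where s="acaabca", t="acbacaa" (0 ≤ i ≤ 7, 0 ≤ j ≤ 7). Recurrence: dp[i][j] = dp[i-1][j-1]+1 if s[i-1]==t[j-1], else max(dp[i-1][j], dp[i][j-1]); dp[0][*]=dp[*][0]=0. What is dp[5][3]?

   ''  a  c  b  a  c  a  a
''  0  0  0  0  0  0  0  0
 a  0  1  1  1  1  1  1  1
 c  0  1  2  2  2  2  2  2
 a  0  1  2  2  3  3  3  3
 a  0  1  2  2  3  3  4  4
 b  0  1  2  3  3  3  4  4
 c  0  1  2  3  3  4  4  4
 a  0  1  2  3  4  4  5  5

3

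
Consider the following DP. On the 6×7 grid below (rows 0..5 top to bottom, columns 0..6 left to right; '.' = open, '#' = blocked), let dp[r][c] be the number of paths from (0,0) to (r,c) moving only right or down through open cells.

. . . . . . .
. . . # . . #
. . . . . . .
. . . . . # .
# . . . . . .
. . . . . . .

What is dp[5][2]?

18

r\c   0   1   2   3   4   5   6
  0   1   1   1   1   1   1   1
  1   1   2   3   0   1   2   0
  2   1   3   6   6   7   9   9
  3   1   4  10  16  23   0   9
  4   0   4  14  30  53  53  62
  5   0   4  18  48 101 154 216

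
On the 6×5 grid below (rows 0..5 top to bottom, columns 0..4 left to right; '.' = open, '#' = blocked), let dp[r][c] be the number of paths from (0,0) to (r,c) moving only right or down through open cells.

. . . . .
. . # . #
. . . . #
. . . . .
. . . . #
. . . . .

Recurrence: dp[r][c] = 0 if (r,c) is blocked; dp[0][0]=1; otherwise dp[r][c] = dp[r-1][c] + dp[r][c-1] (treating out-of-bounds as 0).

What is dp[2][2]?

3

r\c   0   1   2   3   4
  0   1   1   1   1   1
  1   1   2   0   1   0
  2   1   3   3   4   0
  3   1   4   7  11  11
  4   1   5  12  23   0
  5   1   6  18  41  41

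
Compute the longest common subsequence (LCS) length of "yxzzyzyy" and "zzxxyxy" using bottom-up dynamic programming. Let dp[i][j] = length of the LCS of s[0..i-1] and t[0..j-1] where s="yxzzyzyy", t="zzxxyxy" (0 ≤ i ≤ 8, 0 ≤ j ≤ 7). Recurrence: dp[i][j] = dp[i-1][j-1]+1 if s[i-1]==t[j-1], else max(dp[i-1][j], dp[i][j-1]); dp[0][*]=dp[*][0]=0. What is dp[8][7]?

4

   ''  z  z  x  x  y  x  y
''  0  0  0  0  0  0  0  0
 y  0  0  0  0  0  1  1  1
 x  0  0  0  1  1  1  2  2
 z  0  1  1  1  1  1  2  2
 z  0  1  2  2  2  2  2  2
 y  0  1  2  2  2  3  3  3
 z  0  1  2  2  2  3  3  3
 y  0  1  2  2  2  3  3  4
 y  0  1  2  2  2  3  3  4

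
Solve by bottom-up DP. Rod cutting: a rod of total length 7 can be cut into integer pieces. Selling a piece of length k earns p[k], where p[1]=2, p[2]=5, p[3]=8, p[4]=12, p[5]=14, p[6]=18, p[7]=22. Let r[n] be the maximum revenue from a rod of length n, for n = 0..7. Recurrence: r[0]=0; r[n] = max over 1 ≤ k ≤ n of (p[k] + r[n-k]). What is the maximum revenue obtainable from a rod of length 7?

   n    0    1    2    3    4    5    6    7
r[n]    0    2    5    8   12   14   18   22

22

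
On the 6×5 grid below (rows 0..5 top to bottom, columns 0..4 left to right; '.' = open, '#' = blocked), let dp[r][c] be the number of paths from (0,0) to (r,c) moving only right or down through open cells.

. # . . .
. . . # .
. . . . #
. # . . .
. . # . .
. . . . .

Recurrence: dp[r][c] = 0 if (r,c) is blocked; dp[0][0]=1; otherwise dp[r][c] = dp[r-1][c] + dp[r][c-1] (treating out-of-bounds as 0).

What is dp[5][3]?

8

r\c   0   1   2   3   4
  0   1   0   0   0   0
  1   1   1   1   0   0
  2   1   2   3   3   0
  3   1   0   3   6   6
  4   1   1   0   6  12
  5   1   2   2   8  20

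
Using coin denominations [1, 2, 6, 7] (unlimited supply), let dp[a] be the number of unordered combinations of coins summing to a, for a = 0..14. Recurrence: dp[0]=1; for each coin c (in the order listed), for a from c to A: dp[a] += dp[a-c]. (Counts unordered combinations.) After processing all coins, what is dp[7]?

after  coin     0     1     2     3     4     5     6     7     8     9    10    11    12    13    14
          1     1     1     1     1     1     1     1     1     1     1     1     1     1     1     1
          2     1     1     2     2     3     3     4     4     5     5     6     6     7     7     8
          6     1     1     2     2     3     3     5     5     7     7     9     9    12    12    15
          7     1     1     2     2     3     3     5     6     8     9    11    12    15    17    21

6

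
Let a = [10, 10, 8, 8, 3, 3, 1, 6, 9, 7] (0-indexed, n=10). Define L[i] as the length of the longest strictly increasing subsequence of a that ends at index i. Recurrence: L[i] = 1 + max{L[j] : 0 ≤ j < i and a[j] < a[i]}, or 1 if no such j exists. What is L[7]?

   i    0    1    2    3    4    5    6    7    8    9
a[i]   10   10    8    8    3    3    1    6    9    7
L[i]    1    1    1    1    1    1    1    2    3    3

2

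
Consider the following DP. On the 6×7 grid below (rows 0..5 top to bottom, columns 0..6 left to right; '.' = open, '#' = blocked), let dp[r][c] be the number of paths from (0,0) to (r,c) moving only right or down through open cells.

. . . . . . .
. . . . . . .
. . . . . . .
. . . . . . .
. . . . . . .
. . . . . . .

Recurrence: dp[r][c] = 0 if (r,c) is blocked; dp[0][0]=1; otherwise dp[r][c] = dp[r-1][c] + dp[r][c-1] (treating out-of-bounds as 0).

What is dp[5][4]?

126

r\c   0   1   2   3   4   5   6
  0   1   1   1   1   1   1   1
  1   1   2   3   4   5   6   7
  2   1   3   6  10  15  21  28
  3   1   4  10  20  35  56  84
  4   1   5  15  35  70 126 210
  5   1   6  21  56 126 252 462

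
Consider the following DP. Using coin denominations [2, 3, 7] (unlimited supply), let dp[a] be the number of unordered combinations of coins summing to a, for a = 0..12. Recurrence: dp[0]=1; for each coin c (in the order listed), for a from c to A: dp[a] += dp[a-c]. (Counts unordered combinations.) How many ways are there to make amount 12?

after  coin     0     1     2     3     4     5     6     7     8     9    10    11    12
          2     1     0     1     0     1     0     1     0     1     0     1     0     1
          3     1     0     1     1     1     1     2     1     2     2     2     2     3
          7     1     0     1     1     1     1     2     2     2     3     3     3     4

4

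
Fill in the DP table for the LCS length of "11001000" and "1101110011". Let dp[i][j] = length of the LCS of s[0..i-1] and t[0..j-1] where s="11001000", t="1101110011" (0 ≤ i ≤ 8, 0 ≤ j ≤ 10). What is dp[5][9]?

5

   ''  1  1  0  1  1  1  0  0  1  1
''  0  0  0  0  0  0  0  0  0  0  0
 1  0  1  1  1  1  1  1  1  1  1  1
 1  0  1  2  2  2  2  2  2  2  2  2
 0  0  1  2  3  3  3  3  3  3  3  3
 0  0  1  2  3  3  3  3  4  4  4  4
 1  0  1  2  3  4  4  4  4  4  5  5
 0  0  1  2  3  4  4  4  5  5  5  5
 0  0  1  2  3  4  4  4  5  6  6  6
 0  0  1  2  3  4  4  4  5  6  6  6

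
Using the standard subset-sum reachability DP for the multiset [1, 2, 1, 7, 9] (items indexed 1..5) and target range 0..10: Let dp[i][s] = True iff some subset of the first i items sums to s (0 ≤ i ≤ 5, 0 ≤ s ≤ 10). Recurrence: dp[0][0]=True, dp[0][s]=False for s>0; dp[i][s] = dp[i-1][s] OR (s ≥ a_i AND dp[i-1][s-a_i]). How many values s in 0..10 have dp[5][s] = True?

i\s   0   1   2   3   4   5   6   7   8   9  10
  0   T   F   F   F   F   F   F   F   F   F   F
  1   T   T   F   F   F   F   F   F   F   F   F
  2   T   T   T   T   F   F   F   F   F   F   F
  3   T   T   T   T   T   F   F   F   F   F   F
  4   T   T   T   T   T   F   F   T   T   T   T
  5   T   T   T   T   T   F   F   T   T   T   T

9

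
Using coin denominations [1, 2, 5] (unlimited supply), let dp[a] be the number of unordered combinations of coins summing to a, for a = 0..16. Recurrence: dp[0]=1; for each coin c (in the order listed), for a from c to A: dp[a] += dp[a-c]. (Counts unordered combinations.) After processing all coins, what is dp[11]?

after  coin     0     1     2     3     4     5     6     7     8     9    10    11    12    13    14    15    16
          1     1     1     1     1     1     1     1     1     1     1     1     1     1     1     1     1     1
          2     1     1     2     2     3     3     4     4     5     5     6     6     7     7     8     8     9
          5     1     1     2     2     3     4     5     6     7     8    10    11    13    14    16    18    20

11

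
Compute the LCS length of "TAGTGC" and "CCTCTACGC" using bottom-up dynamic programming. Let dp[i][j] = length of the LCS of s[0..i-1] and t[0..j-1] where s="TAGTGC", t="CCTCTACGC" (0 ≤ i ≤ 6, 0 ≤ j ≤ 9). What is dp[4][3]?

1

   ''  C  C  T  C  T  A  C  G  C
''  0  0  0  0  0  0  0  0  0  0
 T  0  0  0  1  1  1  1  1  1  1
 A  0  0  0  1  1  1  2  2  2  2
 G  0  0  0  1  1  1  2  2  3  3
 T  0  0  0  1  1  2  2  2  3  3
 G  0  0  0  1  1  2  2  2  3  3
 C  0  1  1  1  2  2  2  3  3  4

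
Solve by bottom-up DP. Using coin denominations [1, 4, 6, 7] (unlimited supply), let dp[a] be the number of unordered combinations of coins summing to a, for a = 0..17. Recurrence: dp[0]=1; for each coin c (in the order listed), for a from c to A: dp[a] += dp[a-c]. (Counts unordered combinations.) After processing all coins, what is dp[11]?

7

after  coin     0     1     2     3     4     5     6     7     8     9    10    11    12    13    14    15    16    17
          1     1     1     1     1     1     1     1     1     1     1     1     1     1     1     1     1     1     1
          4     1     1     1     1     2     2     2     2     3     3     3     3     4     4     4     4     5     5
          6     1     1     1     1     2     2     3     3     4     4     5     5     7     7     8     8    10    10
          7     1     1     1     1     2     2     3     4     5     5     6     7     9    10    12    13    15    16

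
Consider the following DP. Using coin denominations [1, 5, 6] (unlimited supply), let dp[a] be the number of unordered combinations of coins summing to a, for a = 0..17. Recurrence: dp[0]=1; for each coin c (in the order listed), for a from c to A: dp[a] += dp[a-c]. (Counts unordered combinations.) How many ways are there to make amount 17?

9

after  coin     0     1     2     3     4     5     6     7     8     9    10    11    12    13    14    15    16    17
          1     1     1     1     1     1     1     1     1     1     1     1     1     1     1     1     1     1     1
          5     1     1     1     1     1     2     2     2     2     2     3     3     3     3     3     4     4     4
          6     1     1     1     1     1     2     3     3     3     3     4     5     6     6     6     7     8     9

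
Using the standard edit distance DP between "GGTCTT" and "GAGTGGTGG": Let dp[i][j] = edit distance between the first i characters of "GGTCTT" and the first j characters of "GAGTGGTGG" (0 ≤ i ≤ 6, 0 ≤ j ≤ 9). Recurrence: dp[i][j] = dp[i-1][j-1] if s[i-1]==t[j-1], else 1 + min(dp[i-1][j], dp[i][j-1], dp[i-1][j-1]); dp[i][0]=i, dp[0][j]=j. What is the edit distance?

   ''  G  A  G  T  G  G  T  G  G
''  0  1  2  3  4  5  6  7  8  9
 G  1  0  1  2  3  4  5  6  7  8
 G  2  1  1  1  2  3  4  5  6  7
 T  3  2  2  2  1  2  3  4  5  6
 C  4  3  3  3  2  2  3  4  5  6
 T  5  4  4  4  3  3  3  3  4  5
 T  6  5  5  5  4  4  4  3  4  5

5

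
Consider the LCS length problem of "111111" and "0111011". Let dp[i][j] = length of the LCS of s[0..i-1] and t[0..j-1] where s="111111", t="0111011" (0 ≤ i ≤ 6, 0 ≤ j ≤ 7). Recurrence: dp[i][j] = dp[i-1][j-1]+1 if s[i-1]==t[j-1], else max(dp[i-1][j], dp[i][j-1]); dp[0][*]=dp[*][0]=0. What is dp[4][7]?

4

   ''  0  1  1  1  0  1  1
''  0  0  0  0  0  0  0  0
 1  0  0  1  1  1  1  1  1
 1  0  0  1  2  2  2  2  2
 1  0  0  1  2  3  3  3  3
 1  0  0  1  2  3  3  4  4
 1  0  0  1  2  3  3  4  5
 1  0  0  1  2  3  3  4  5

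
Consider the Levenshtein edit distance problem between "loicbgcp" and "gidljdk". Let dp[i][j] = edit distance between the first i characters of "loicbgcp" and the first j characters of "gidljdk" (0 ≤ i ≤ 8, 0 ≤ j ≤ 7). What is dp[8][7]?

   ''  g  i  d  l  j  d  k
''  0  1  2  3  4  5  6  7
 l  1  1  2  3  3  4  5  6
 o  2  2  2  3  4  4  5  6
 i  3  3  2  3  4  5  5  6
 c  4  4  3  3  4  5  6  6
 b  5  5  4  4  4  5  6  7
 g  6  5  5  5  5  5  6  7
 c  7  6  6  6  6  6  6  7
 p  8  7  7  7  7  7  7  7

7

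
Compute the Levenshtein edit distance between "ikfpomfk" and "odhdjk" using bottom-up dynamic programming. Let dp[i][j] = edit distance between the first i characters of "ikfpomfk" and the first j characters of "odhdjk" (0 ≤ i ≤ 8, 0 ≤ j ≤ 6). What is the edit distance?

7

   ''  o  d  h  d  j  k
''  0  1  2  3  4  5  6
 i  1  1  2  3  4  5  6
 k  2  2  2  3  4  5  5
 f  3  3  3  3  4  5  6
 p  4  4  4  4  4  5  6
 o  5  4  5  5  5  5  6
 m  6  5  5  6  6  6  6
 f  7  6  6  6  7  7  7
 k  8  7  7  7  7  8  7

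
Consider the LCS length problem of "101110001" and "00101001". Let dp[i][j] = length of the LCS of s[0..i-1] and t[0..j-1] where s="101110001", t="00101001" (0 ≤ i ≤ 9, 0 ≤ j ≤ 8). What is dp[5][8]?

4

   ''  0  0  1  0  1  0  0  1
''  0  0  0  0  0  0  0  0  0
 1  0  0  0  1  1  1  1  1  1
 0  0  1  1  1  2  2  2  2  2
 1  0  1  1  2  2  3  3  3  3
 1  0  1  1  2  2  3  3  3  4
 1  0  1  1  2  2  3  3  3  4
 0  0  1  2  2  3  3  4  4  4
 0  0  1  2  2  3  3  4  5  5
 0  0  1  2  2  3  3  4  5  5
 1  0  1  2  3  3  4  4  5  6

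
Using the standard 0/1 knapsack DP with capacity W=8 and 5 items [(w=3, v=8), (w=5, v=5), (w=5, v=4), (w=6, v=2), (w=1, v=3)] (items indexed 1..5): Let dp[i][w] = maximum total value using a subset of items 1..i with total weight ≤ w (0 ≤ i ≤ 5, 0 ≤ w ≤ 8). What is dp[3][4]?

i\w   0   1   2   3   4   5   6   7   8
  0   0   0   0   0   0   0   0   0   0
  1   0   0   0   8   8   8   8   8   8
  2   0   0   0   8   8   8   8   8  13
  3   0   0   0   8   8   8   8   8  13
  4   0   0   0   8   8   8   8   8  13
  5   0   3   3   8  11  11  11  11  13

8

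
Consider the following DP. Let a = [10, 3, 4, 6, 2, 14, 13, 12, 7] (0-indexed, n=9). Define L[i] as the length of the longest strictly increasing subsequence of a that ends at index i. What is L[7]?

   i    0    1    2    3    4    5    6    7    8
a[i]   10    3    4    6    2   14   13   12    7
L[i]    1    1    2    3    1    4    4    4    4

4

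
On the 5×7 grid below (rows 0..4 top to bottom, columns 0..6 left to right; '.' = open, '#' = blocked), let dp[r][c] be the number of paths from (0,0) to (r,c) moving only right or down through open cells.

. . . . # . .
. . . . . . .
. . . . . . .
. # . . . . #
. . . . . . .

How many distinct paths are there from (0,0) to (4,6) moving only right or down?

101

r\c   0   1   2   3   4   5   6
  0   1   1   1   1   0   0   0
  1   1   2   3   4   4   4   4
  2   1   3   6  10  14  18  22
  3   1   0   6  16  30  48   0
  4   1   1   7  23  53 101 101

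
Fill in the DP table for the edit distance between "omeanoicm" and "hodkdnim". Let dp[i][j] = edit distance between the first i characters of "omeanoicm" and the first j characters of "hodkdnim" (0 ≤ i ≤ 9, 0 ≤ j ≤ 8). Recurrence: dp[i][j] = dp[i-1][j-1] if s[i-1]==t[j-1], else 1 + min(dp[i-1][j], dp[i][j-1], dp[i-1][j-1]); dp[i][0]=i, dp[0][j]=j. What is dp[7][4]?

7

   ''  h  o  d  k  d  n  i  m
''  0  1  2  3  4  5  6  7  8
 o  1  1  1  2  3  4  5  6  7
 m  2  2  2  2  3  4  5  6  6
 e  3  3  3  3  3  4  5  6  7
 a  4  4  4  4  4  4  5  6  7
 n  5  5  5  5  5  5  4  5  6
 o  6  6  5  6  6  6  5  5  6
 i  7  7  6  6  7  7  6  5  6
 c  8  8  7  7  7  8  7  6  6
 m  9  9  8  8  8  8  8  7  6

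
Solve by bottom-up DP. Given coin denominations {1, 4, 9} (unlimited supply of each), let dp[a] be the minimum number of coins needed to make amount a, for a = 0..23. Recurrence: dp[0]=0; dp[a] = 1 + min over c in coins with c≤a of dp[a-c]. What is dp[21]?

4

 a  0  1  2  3  4  5  6  7  8  9 10 11 12 13 14 15 16 17 18 19 20 21 22 23
dp  0  1  2  3  1  2  3  4  2  1  2  3  3  2  3  4  4  3  2  3  4  4  3  4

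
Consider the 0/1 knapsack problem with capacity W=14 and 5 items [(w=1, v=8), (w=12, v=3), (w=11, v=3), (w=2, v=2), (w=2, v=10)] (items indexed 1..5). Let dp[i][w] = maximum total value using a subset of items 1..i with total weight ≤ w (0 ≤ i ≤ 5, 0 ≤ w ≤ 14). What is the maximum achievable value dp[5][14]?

21

i\w   0   1   2   3   4   5   6   7   8   9  10  11  12  13  14
  0   0   0   0   0   0   0   0   0   0   0   0   0   0   0   0
  1   0   8   8   8   8   8   8   8   8   8   8   8   8   8   8
  2   0   8   8   8   8   8   8   8   8   8   8   8   8  11  11
  3   0   8   8   8   8   8   8   8   8   8   8   8  11  11  11
  4   0   8   8  10  10  10  10  10  10  10  10  10  11  11  13
  5   0   8  10  18  18  20  20  20  20  20  20  20  20  20  21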